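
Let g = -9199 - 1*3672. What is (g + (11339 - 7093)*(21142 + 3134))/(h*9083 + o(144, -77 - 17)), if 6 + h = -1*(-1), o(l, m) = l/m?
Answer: -4843962175/2134577 ≈ -2269.3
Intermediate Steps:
g = -12871 (g = -9199 - 3672 = -12871)
h = -5 (h = -6 - 1*(-1) = -6 + 1 = -5)
(g + (11339 - 7093)*(21142 + 3134))/(h*9083 + o(144, -77 - 17)) = (-12871 + (11339 - 7093)*(21142 + 3134))/(-5*9083 + 144/(-77 - 17)) = (-12871 + 4246*24276)/(-45415 + 144/(-94)) = (-12871 + 103075896)/(-45415 + 144*(-1/94)) = 103063025/(-45415 - 72/47) = 103063025/(-2134577/47) = 103063025*(-47/2134577) = -4843962175/2134577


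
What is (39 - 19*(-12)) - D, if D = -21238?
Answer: 21505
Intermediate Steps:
(39 - 19*(-12)) - D = (39 - 19*(-12)) - 1*(-21238) = (39 + 228) + 21238 = 267 + 21238 = 21505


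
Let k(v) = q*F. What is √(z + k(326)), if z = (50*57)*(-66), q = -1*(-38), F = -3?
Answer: I*√188214 ≈ 433.84*I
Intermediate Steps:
q = 38
k(v) = -114 (k(v) = 38*(-3) = -114)
z = -188100 (z = 2850*(-66) = -188100)
√(z + k(326)) = √(-188100 - 114) = √(-188214) = I*√188214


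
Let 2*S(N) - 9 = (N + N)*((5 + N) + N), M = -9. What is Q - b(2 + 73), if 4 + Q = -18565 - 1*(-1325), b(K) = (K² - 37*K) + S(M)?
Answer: -40431/2 ≈ -20216.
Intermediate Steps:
S(N) = 9/2 + N*(5 + 2*N) (S(N) = 9/2 + ((N + N)*((5 + N) + N))/2 = 9/2 + ((2*N)*(5 + 2*N))/2 = 9/2 + (2*N*(5 + 2*N))/2 = 9/2 + N*(5 + 2*N))
b(K) = 243/2 + K² - 37*K (b(K) = (K² - 37*K) + (9/2 + 2*(-9)² + 5*(-9)) = (K² - 37*K) + (9/2 + 2*81 - 45) = (K² - 37*K) + (9/2 + 162 - 45) = (K² - 37*K) + 243/2 = 243/2 + K² - 37*K)
Q = -17244 (Q = -4 + (-18565 - 1*(-1325)) = -4 + (-18565 + 1325) = -4 - 17240 = -17244)
Q - b(2 + 73) = -17244 - (243/2 + (2 + 73)² - 37*(2 + 73)) = -17244 - (243/2 + 75² - 37*75) = -17244 - (243/2 + 5625 - 2775) = -17244 - 1*5943/2 = -17244 - 5943/2 = -40431/2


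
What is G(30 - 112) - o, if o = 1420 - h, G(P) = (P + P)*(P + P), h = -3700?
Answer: 21776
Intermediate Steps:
G(P) = 4*P**2 (G(P) = (2*P)*(2*P) = 4*P**2)
o = 5120 (o = 1420 - 1*(-3700) = 1420 + 3700 = 5120)
G(30 - 112) - o = 4*(30 - 112)**2 - 1*5120 = 4*(-82)**2 - 5120 = 4*6724 - 5120 = 26896 - 5120 = 21776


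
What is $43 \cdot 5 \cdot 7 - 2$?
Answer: $1503$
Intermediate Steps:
$43 \cdot 5 \cdot 7 - 2 = 43 \cdot 35 - 2 = 1505 - 2 = 1503$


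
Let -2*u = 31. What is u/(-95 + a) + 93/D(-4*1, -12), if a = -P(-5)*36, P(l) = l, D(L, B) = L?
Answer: -7967/340 ≈ -23.432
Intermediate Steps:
u = -31/2 (u = -½*31 = -31/2 ≈ -15.500)
a = 180 (a = -(-5)*36 = -1*(-180) = 180)
u/(-95 + a) + 93/D(-4*1, -12) = -31/2/(-95 + 180) + 93/((-4*1)) = -31/2/85 + 93/(-4) = (1/85)*(-31/2) + 93*(-¼) = -31/170 - 93/4 = -7967/340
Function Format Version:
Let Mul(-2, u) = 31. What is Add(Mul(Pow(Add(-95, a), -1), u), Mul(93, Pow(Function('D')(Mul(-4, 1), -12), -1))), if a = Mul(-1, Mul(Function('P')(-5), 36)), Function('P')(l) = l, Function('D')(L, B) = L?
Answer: Rational(-7967, 340) ≈ -23.432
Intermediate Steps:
u = Rational(-31, 2) (u = Mul(Rational(-1, 2), 31) = Rational(-31, 2) ≈ -15.500)
a = 180 (a = Mul(-1, Mul(-5, 36)) = Mul(-1, -180) = 180)
Add(Mul(Pow(Add(-95, a), -1), u), Mul(93, Pow(Function('D')(Mul(-4, 1), -12), -1))) = Add(Mul(Pow(Add(-95, 180), -1), Rational(-31, 2)), Mul(93, Pow(Mul(-4, 1), -1))) = Add(Mul(Pow(85, -1), Rational(-31, 2)), Mul(93, Pow(-4, -1))) = Add(Mul(Rational(1, 85), Rational(-31, 2)), Mul(93, Rational(-1, 4))) = Add(Rational(-31, 170), Rational(-93, 4)) = Rational(-7967, 340)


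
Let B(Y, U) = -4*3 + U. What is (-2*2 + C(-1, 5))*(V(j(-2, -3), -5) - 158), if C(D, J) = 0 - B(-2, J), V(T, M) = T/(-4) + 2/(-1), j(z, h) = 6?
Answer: -969/2 ≈ -484.50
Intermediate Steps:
V(T, M) = -2 - T/4 (V(T, M) = T*(-¼) + 2*(-1) = -T/4 - 2 = -2 - T/4)
B(Y, U) = -12 + U
C(D, J) = 12 - J (C(D, J) = 0 - (-12 + J) = 0 + (12 - J) = 12 - J)
(-2*2 + C(-1, 5))*(V(j(-2, -3), -5) - 158) = (-2*2 + (12 - 1*5))*((-2 - ¼*6) - 158) = (-4 + (12 - 5))*((-2 - 3/2) - 158) = (-4 + 7)*(-7/2 - 158) = 3*(-323/2) = -969/2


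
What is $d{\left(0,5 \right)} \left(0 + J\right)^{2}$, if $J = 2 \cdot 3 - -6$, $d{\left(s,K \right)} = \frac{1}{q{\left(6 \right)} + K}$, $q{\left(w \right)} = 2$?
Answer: $\frac{144}{7} \approx 20.571$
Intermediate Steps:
$d{\left(s,K \right)} = \frac{1}{2 + K}$
$J = 12$ ($J = 6 + 6 = 12$)
$d{\left(0,5 \right)} \left(0 + J\right)^{2} = \frac{\left(0 + 12\right)^{2}}{2 + 5} = \frac{12^{2}}{7} = \frac{1}{7} \cdot 144 = \frac{144}{7}$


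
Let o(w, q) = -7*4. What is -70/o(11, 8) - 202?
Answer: -399/2 ≈ -199.50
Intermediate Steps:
o(w, q) = -28
-70/o(11, 8) - 202 = -70/(-28) - 202 = -70*(-1/28) - 202 = 5/2 - 202 = -399/2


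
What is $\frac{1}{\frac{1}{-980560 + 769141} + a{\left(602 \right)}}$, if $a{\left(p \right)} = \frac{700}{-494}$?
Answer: $- \frac{4016961}{5692069} \approx -0.70571$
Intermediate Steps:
$a{\left(p \right)} = - \frac{350}{247}$ ($a{\left(p \right)} = 700 \left(- \frac{1}{494}\right) = - \frac{350}{247}$)
$\frac{1}{\frac{1}{-980560 + 769141} + a{\left(602 \right)}} = \frac{1}{\frac{1}{-980560 + 769141} - \frac{350}{247}} = \frac{1}{\frac{1}{-211419} - \frac{350}{247}} = \frac{1}{- \frac{1}{211419} - \frac{350}{247}} = \frac{1}{- \frac{5692069}{4016961}} = - \frac{4016961}{5692069}$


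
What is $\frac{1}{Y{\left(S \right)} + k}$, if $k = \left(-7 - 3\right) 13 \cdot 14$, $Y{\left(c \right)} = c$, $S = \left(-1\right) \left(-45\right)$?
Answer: $- \frac{1}{1775} \approx -0.00056338$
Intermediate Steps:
$S = 45$
$k = -1820$ ($k = \left(-10\right) 13 \cdot 14 = \left(-130\right) 14 = -1820$)
$\frac{1}{Y{\left(S \right)} + k} = \frac{1}{45 - 1820} = \frac{1}{-1775} = - \frac{1}{1775}$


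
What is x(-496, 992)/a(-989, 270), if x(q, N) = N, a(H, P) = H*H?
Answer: 992/978121 ≈ 0.0010142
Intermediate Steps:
a(H, P) = H²
x(-496, 992)/a(-989, 270) = 992/((-989)²) = 992/978121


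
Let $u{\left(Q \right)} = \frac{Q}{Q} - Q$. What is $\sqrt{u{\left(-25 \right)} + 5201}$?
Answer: $\sqrt{5227} \approx 72.298$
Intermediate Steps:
$u{\left(Q \right)} = 1 - Q$
$\sqrt{u{\left(-25 \right)} + 5201} = \sqrt{\left(1 - -25\right) + 5201} = \sqrt{\left(1 + 25\right) + 5201} = \sqrt{26 + 5201} = \sqrt{5227}$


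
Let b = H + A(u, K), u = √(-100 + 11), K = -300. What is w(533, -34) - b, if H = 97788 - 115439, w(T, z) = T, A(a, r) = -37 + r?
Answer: 18521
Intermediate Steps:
u = I*√89 (u = √(-89) = I*√89 ≈ 9.434*I)
H = -17651
b = -17988 (b = -17651 + (-37 - 300) = -17651 - 337 = -17988)
w(533, -34) - b = 533 - 1*(-17988) = 533 + 17988 = 18521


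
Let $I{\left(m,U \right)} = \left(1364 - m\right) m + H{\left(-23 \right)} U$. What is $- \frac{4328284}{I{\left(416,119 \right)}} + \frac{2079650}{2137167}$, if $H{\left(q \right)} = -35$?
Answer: $- \frac{8438780062478}{833928974901} \approx -10.119$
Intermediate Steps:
$I{\left(m,U \right)} = - 35 U + m \left(1364 - m\right)$ ($I{\left(m,U \right)} = \left(1364 - m\right) m - 35 U = m \left(1364 - m\right) - 35 U = - 35 U + m \left(1364 - m\right)$)
$- \frac{4328284}{I{\left(416,119 \right)}} + \frac{2079650}{2137167} = - \frac{4328284}{- 416^{2} - 4165 + 1364 \cdot 416} + \frac{2079650}{2137167} = - \frac{4328284}{\left(-1\right) 173056 - 4165 + 567424} + 2079650 \cdot \frac{1}{2137167} = - \frac{4328284}{-173056 - 4165 + 567424} + \frac{2079650}{2137167} = - \frac{4328284}{390203} + \frac{2079650}{2137167} = - \frac{8438780062478}{833928974901}$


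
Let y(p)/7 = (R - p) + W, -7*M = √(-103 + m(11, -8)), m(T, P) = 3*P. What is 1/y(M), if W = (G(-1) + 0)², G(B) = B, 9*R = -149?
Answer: -8820/970687 - 81*I*√127/970687 ≈ -0.0090864 - 0.00094039*I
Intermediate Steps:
R = -149/9 (R = (⅑)*(-149) = -149/9 ≈ -16.556)
W = 1 (W = (-1 + 0)² = (-1)² = 1)
M = -I*√127/7 (M = -√(-103 + 3*(-8))/7 = -√(-103 - 24)/7 = -I*√127/7 ≈ -1.6099*I)
y(p) = -980/9 - 7*p (y(p) = 7*((-149/9 - p) + 1) = 7*(-140/9 - p) = -980/9 - 7*p)
1/y(M) = 1/(-980/9 - (-1)*I*√127) = 1/(-980/9 + I*√127)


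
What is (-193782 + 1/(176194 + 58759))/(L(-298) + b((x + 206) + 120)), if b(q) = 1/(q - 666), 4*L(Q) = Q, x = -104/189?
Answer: 2930471180737180/1126671765571 ≈ 2601.0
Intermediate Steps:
x = -104/189 (x = -104*1/189 = -104/189 ≈ -0.55026)
L(Q) = Q/4
b(q) = 1/(-666 + q)
(-193782 + 1/(176194 + 58759))/(L(-298) + b((x + 206) + 120)) = (-193782 + 1/(176194 + 58759))/((¼)*(-298) + 1/(-666 + ((-104/189 + 206) + 120))) = (-193782 + 1/234953)/(-149/2 + 1/(-666 + (38830/189 + 120))) = (-193782 + 1/234953)/(-149/2 + 1/(-666 + 61510/189)) = -45529662245/(234953*(-149/2 + 1/(-64364/189))) = -45529662245/(234953*(-149/2 - 189/64364)) = -45529662245/(234953*(-4795307/64364)) = -45529662245/234953*(-64364/4795307) = 2930471180737180/1126671765571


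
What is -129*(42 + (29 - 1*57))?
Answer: -1806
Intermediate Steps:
-129*(42 + (29 - 1*57)) = -129*(42 + (29 - 57)) = -129*(42 - 28) = -129*14 = -1806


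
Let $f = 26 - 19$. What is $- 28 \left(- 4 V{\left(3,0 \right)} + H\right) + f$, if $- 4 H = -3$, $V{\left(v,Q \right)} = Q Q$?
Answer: $-14$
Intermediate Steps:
$V{\left(v,Q \right)} = Q^{2}$
$H = \frac{3}{4}$ ($H = \left(- \frac{1}{4}\right) \left(-3\right) = \frac{3}{4} \approx 0.75$)
$f = 7$
$- 28 \left(- 4 V{\left(3,0 \right)} + H\right) + f = - 28 \left(- 4 \cdot 0^{2} + \frac{3}{4}\right) + 7 = - 28 \left(\left(-4\right) 0 + \frac{3}{4}\right) + 7 = - 28 \left(0 + \frac{3}{4}\right) + 7 = \left(-28\right) \frac{3}{4} + 7 = -21 + 7 = -14$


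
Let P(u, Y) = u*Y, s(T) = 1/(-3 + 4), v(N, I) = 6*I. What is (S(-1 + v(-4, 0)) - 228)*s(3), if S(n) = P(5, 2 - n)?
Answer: -213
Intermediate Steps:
s(T) = 1 (s(T) = 1/1 = 1)
P(u, Y) = Y*u
S(n) = 10 - 5*n (S(n) = (2 - n)*5 = 10 - 5*n)
(S(-1 + v(-4, 0)) - 228)*s(3) = ((10 - 5*(-1 + 6*0)) - 228)*1 = ((10 - 5*(-1 + 0)) - 228)*1 = ((10 - 5*(-1)) - 228)*1 = ((10 + 5) - 228)*1 = (15 - 228)*1 = -213*1 = -213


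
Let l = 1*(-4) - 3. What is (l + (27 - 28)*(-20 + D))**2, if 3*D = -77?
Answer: 13456/9 ≈ 1495.1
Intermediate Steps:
D = -77/3 (D = (1/3)*(-77) = -77/3 ≈ -25.667)
l = -7 (l = -4 - 3 = -7)
(l + (27 - 28)*(-20 + D))**2 = (-7 + (27 - 28)*(-20 - 77/3))**2 = (-7 - 1*(-137/3))**2 = (-7 + 137/3)**2 = (116/3)**2 = 13456/9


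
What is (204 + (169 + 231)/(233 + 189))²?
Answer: 1870043536/44521 ≈ 42004.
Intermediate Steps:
(204 + (169 + 231)/(233 + 189))² = (204 + 400/422)² = (204 + 400*(1/422))² = (204 + 200/211)² = (43244/211)² = 1870043536/44521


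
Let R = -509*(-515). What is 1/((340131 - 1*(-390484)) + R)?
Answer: 1/992750 ≈ 1.0073e-6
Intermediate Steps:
R = 262135
1/((340131 - 1*(-390484)) + R) = 1/((340131 - 1*(-390484)) + 262135) = 1/((340131 + 390484) + 262135) = 1/(730615 + 262135) = 1/992750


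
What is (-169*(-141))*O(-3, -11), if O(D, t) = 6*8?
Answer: 1143792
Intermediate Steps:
O(D, t) = 48
(-169*(-141))*O(-3, -11) = -169*(-141)*48 = 23829*48 = 1143792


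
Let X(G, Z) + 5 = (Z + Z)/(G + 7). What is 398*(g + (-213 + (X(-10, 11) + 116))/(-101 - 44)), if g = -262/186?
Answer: -3513146/13485 ≈ -260.52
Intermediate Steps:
g = -131/93 (g = -262*1/186 = -131/93 ≈ -1.4086)
X(G, Z) = -5 + 2*Z/(7 + G) (X(G, Z) = -5 + (Z + Z)/(G + 7) = -5 + (2*Z)/(7 + G) = -5 + 2*Z/(7 + G))
398*(g + (-213 + (X(-10, 11) + 116))/(-101 - 44)) = 398*(-131/93 + (-213 + ((-35 - 5*(-10) + 2*11)/(7 - 10) + 116))/(-101 - 44)) = 398*(-131/93 + (-213 + ((-35 + 50 + 22)/(-3) + 116))/(-145)) = 398*(-131/93 + (-213 + (-1/3*37 + 116))*(-1/145)) = 398*(-131/93 + (-213 + (-37/3 + 116))*(-1/145)) = 398*(-131/93 + (-213 + 311/3)*(-1/145)) = 398*(-131/93 - 328/3*(-1/145)) = 398*(-131/93 + 328/435) = 398*(-8827/13485) = -3513146/13485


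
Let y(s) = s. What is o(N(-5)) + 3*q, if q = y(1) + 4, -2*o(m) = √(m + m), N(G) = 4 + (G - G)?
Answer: 15 - √2 ≈ 13.586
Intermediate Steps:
N(G) = 4 (N(G) = 4 + 0 = 4)
o(m) = -√2*√m/2 (o(m) = -√(m + m)/2 = -√2*√m/2)
q = 5 (q = 1 + 4 = 5)
o(N(-5)) + 3*q = -√2*√4/2 + 3*5 = -½*√2*2 + 15 = -√2 + 15 = 15 - √2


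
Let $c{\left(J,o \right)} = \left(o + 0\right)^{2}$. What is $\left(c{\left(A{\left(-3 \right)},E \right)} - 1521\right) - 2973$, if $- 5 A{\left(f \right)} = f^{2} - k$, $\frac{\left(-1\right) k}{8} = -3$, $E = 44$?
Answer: $-2558$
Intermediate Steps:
$k = 24$ ($k = \left(-8\right) \left(-3\right) = 24$)
$A{\left(f \right)} = \frac{24}{5} - \frac{f^{2}}{5}$ ($A{\left(f \right)} = - \frac{f^{2} - 24}{5} = - \frac{-24 + f^{2}}{5} = \frac{24}{5} - \frac{f^{2}}{5}$)
$c{\left(J,o \right)} = o^{2}$
$\left(c{\left(A{\left(-3 \right)},E \right)} - 1521\right) - 2973 = \left(44^{2} - 1521\right) - 2973 = \left(1936 - 1521\right) - 2973 = 415 - 2973 = -2558$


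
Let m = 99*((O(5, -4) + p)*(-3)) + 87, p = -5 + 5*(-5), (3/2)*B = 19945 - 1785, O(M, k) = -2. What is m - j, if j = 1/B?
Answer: 348345117/36320 ≈ 9591.0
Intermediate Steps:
B = 36320/3 (B = 2*(19945 - 1785)/3 = (⅔)*18160 = 36320/3 ≈ 12107.)
p = -30 (p = -5 - 25 = -30)
m = 9591 (m = 99*((-2 - 30)*(-3)) + 87 = 99*(-32*(-3)) + 87 = 99*96 + 87 = 9504 + 87 = 9591)
j = 3/36320 (j = 1/(36320/3) = 3/36320 ≈ 8.2599e-5)
m - j = 9591 - 1*3/36320 = 9591 - 3/36320 = 348345117/36320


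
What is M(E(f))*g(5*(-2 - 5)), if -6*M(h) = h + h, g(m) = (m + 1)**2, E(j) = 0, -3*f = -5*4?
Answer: 0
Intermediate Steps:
f = 20/3 (f = -(-5)*4/3 = -1/3*(-20) = 20/3 ≈ 6.6667)
g(m) = (1 + m)**2
M(h) = -h/3 (M(h) = -(h + h)/6 = -h/3)
M(E(f))*g(5*(-2 - 5)) = (-1/3*0)*(1 + 5*(-2 - 5))**2 = 0*(1 + 5*(-7))**2 = 0*(1 - 35)**2 = 0*(-34)**2 = 0*1156 = 0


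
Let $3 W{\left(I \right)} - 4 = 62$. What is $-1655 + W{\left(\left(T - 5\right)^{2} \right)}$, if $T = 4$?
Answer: $-1633$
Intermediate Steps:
$W{\left(I \right)} = 22$ ($W{\left(I \right)} = \frac{4}{3} + \frac{1}{3} \cdot 62 = \frac{4}{3} + \frac{62}{3} = 22$)
$-1655 + W{\left(\left(T - 5\right)^{2} \right)} = -1655 + 22 = -1633$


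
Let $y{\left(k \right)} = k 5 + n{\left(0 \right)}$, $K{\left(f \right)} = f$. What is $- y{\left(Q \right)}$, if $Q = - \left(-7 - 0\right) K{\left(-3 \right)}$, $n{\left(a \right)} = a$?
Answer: $105$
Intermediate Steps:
$Q = -21$ ($Q = - \left(-7 - 0\right) \left(-3\right) = - \left(-7 + 0\right) \left(-3\right) = - \left(-7\right) \left(-3\right) = \left(-1\right) 21 = -21$)
$y{\left(k \right)} = 5 k$ ($y{\left(k \right)} = k 5 + 0 = 5 k + 0 = 5 k$)
$- y{\left(Q \right)} = - 5 \left(-21\right) = \left(-1\right) \left(-105\right) = 105$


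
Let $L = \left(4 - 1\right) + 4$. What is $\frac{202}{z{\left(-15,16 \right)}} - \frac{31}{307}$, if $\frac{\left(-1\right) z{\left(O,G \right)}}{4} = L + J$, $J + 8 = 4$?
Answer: $- \frac{31193}{1842} \approx -16.934$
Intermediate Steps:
$J = -4$ ($J = -8 + 4 = -4$)
$L = 7$ ($L = 3 + 4 = 7$)
$z{\left(O,G \right)} = -12$ ($z{\left(O,G \right)} = - 4 \left(7 - 4\right) = \left(-4\right) 3 = -12$)
$\frac{202}{z{\left(-15,16 \right)}} - \frac{31}{307} = \frac{202}{-12} - \frac{31}{307} = 202 \left(- \frac{1}{12}\right) - \frac{31}{307} = - \frac{101}{6} - \frac{31}{307} = - \frac{31193}{1842}$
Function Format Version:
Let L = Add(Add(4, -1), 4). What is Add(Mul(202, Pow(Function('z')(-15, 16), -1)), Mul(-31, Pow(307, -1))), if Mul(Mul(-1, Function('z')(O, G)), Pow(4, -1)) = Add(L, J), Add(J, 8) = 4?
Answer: Rational(-31193, 1842) ≈ -16.934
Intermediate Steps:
J = -4 (J = Add(-8, 4) = -4)
L = 7 (L = Add(3, 4) = 7)
Function('z')(O, G) = -12 (Function('z')(O, G) = Mul(-4, Add(7, -4)) = Mul(-4, 3) = -12)
Add(Mul(202, Pow(Function('z')(-15, 16), -1)), Mul(-31, Pow(307, -1))) = Add(Mul(202, Pow(-12, -1)), Mul(-31, Pow(307, -1))) = Add(Mul(202, Rational(-1, 12)), Mul(-31, Rational(1, 307))) = Add(Rational(-101, 6), Rational(-31, 307)) = Rational(-31193, 1842)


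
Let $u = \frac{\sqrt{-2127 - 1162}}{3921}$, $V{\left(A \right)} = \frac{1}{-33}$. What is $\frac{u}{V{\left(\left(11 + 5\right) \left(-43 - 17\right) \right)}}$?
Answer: $- \frac{11 i \sqrt{3289}}{1307} \approx - 0.48267 i$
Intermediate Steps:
$V{\left(A \right)} = - \frac{1}{33}$
$u = \frac{i \sqrt{3289}}{3921}$ ($u = \sqrt{-3289} \cdot \frac{1}{3921} = i \sqrt{3289} \cdot \frac{1}{3921} = \frac{i \sqrt{3289}}{3921} \approx 0.014626 i$)
$\frac{u}{V{\left(\left(11 + 5\right) \left(-43 - 17\right) \right)}} = \frac{\frac{1}{3921} i \sqrt{3289}}{- \frac{1}{33}} = \frac{i \sqrt{3289}}{3921} \left(-33\right) = - \frac{11 i \sqrt{3289}}{1307}$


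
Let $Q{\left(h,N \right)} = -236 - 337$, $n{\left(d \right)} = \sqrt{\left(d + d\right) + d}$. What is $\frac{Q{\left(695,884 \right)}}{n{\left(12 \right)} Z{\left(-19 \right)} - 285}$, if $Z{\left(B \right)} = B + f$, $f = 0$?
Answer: $\frac{191}{133} \approx 1.4361$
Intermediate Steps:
$Z{\left(B \right)} = B$ ($Z{\left(B \right)} = B + 0 = B$)
$n{\left(d \right)} = \sqrt{3} \sqrt{d}$ ($n{\left(d \right)} = \sqrt{2 d + d} = \sqrt{3 d} = \sqrt{3} \sqrt{d}$)
$Q{\left(h,N \right)} = -573$ ($Q{\left(h,N \right)} = -236 - 337 = -573$)
$\frac{Q{\left(695,884 \right)}}{n{\left(12 \right)} Z{\left(-19 \right)} - 285} = - \frac{573}{\sqrt{3} \sqrt{12} \left(-19\right) - 285} = - \frac{573}{\sqrt{3} \cdot 2 \sqrt{3} \left(-19\right) - 285} = - \frac{573}{6 \left(-19\right) - 285} = - \frac{573}{-114 - 285} = - \frac{573}{-399} = \left(-573\right) \left(- \frac{1}{399}\right) = \frac{191}{133}$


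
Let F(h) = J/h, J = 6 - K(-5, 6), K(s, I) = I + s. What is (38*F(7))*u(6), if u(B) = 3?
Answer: 570/7 ≈ 81.429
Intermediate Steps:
J = 5 (J = 6 - (6 - 5) = 6 - 1*1 = 6 - 1 = 5)
F(h) = 5/h
(38*F(7))*u(6) = (38*(5/7))*3 = (190/7)*3 = 570/7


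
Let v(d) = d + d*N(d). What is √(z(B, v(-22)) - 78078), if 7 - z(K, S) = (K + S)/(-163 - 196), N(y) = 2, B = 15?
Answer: 2*I*√2515471715/359 ≈ 279.41*I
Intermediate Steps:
v(d) = 3*d (v(d) = d + d*2 = d + 2*d = 3*d)
z(K, S) = 7 + K/359 + S/359 (z(K, S) = 7 - (K + S)/(-163 - 196) = 7 - (K + S)/(-359) = 7 - (K + S)*(-1)/359 = 7 - (-K/359 - S/359) = 7 + (K/359 + S/359) = 7 + K/359 + S/359)
√(z(B, v(-22)) - 78078) = √((7 + (1/359)*15 + (3*(-22))/359) - 78078) = √((7 + 15/359 + (1/359)*(-66)) - 78078) = √((7 + 15/359 - 66/359) - 78078) = √(2462/359 - 78078) = √(-28027540/359) = 2*I*√2515471715/359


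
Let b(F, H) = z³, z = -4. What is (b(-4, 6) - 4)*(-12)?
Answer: 816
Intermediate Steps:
b(F, H) = -64 (b(F, H) = (-4)³ = -64)
(b(-4, 6) - 4)*(-12) = (-64 - 4)*(-12) = -68*(-12) = 816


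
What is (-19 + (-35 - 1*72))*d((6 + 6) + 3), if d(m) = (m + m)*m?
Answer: -56700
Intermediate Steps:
d(m) = 2*m**2 (d(m) = (2*m)*m = 2*m**2)
(-19 + (-35 - 1*72))*d((6 + 6) + 3) = (-19 + (-35 - 1*72))*(2*((6 + 6) + 3)**2) = (-19 + (-35 - 72))*(2*(12 + 3)**2) = (-19 - 107)*(2*15**2) = -252*225 = -126*450 = -56700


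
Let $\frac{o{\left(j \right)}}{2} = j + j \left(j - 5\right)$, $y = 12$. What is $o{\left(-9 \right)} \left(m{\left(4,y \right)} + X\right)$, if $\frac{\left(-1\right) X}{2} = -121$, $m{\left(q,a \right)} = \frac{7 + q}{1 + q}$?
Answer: $\frac{285714}{5} \approx 57143.0$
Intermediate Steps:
$m{\left(q,a \right)} = \frac{7 + q}{1 + q}$
$X = 242$ ($X = \left(-2\right) \left(-121\right) = 242$)
$o{\left(j \right)} = 2 j + 2 j \left(-5 + j\right)$ ($o{\left(j \right)} = 2 \left(j + j \left(j - 5\right)\right) = 2 \left(j + j \left(-5 + j\right)\right) = 2 j + 2 j \left(-5 + j\right)$)
$o{\left(-9 \right)} \left(m{\left(4,y \right)} + X\right) = 2 \left(-9\right) \left(-4 - 9\right) \left(\frac{7 + 4}{1 + 4} + 242\right) = 2 \left(-9\right) \left(-13\right) \left(\frac{1}{5} \cdot 11 + 242\right) = 234 \left(\frac{1}{5} \cdot 11 + 242\right) = 234 \left(\frac{11}{5} + 242\right) = 234 \cdot \frac{1221}{5} = \frac{285714}{5}$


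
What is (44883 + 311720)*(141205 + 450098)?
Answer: 210860423709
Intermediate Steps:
(44883 + 311720)*(141205 + 450098) = 356603*591303 = 210860423709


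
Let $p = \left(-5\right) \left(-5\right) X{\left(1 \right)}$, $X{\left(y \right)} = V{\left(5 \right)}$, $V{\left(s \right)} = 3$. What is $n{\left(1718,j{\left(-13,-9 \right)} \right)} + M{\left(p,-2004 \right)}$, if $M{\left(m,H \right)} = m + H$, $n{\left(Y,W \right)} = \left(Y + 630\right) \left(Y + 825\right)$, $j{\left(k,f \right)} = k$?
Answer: $5969035$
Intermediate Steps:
$X{\left(y \right)} = 3$
$n{\left(Y,W \right)} = \left(630 + Y\right) \left(825 + Y\right)$
$p = 75$ ($p = \left(-5\right) \left(-5\right) 3 = 25 \cdot 3 = 75$)
$M{\left(m,H \right)} = H + m$
$n{\left(1718,j{\left(-13,-9 \right)} \right)} + M{\left(p,-2004 \right)} = \left(519750 + 1718^{2} + 1455 \cdot 1718\right) + \left(-2004 + 75\right) = \left(519750 + 2951524 + 2499690\right) - 1929 = 5970964 - 1929 = 5969035$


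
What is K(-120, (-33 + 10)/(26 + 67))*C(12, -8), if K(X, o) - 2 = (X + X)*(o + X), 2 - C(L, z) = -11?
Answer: 11631126/31 ≈ 3.7520e+5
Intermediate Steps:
C(L, z) = 13 (C(L, z) = 2 - 1*(-11) = 2 + 11 = 13)
K(X, o) = 2 + 2*X*(X + o) (K(X, o) = 2 + (X + X)*(o + X) = 2 + (2*X)*(X + o) = 2 + 2*X*(X + o))
K(-120, (-33 + 10)/(26 + 67))*C(12, -8) = (2 + 2*(-120)² + 2*(-120)*((-33 + 10)/(26 + 67)))*13 = (2 + 2*14400 + 2*(-120)*(-23/93))*13 = (2 + 28800 + 2*(-120)*(-23*1/93))*13 = (2 + 28800 + 2*(-120)*(-23/93))*13 = (2 + 28800 + 1840/31)*13 = (894702/31)*13 = 11631126/31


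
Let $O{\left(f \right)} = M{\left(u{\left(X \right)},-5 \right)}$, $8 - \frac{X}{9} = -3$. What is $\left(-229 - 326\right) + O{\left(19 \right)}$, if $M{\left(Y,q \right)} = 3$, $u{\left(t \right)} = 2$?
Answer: $-552$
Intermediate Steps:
$X = 99$ ($X = 72 - -27 = 72 + 27 = 99$)
$O{\left(f \right)} = 3$
$\left(-229 - 326\right) + O{\left(19 \right)} = \left(-229 - 326\right) + 3 = -555 + 3 = -552$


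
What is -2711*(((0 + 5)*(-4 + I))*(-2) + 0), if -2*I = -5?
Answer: -40665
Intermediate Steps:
I = 5/2 (I = -1/2*(-5) = 5/2 ≈ 2.5000)
-2711*(((0 + 5)*(-4 + I))*(-2) + 0) = -2711*(((0 + 5)*(-4 + 5/2))*(-2) + 0) = -2711*((5*(-3/2))*(-2) + 0) = -2711*(-15/2*(-2) + 0) = -2711*(15 + 0) = -2711*15 = -40665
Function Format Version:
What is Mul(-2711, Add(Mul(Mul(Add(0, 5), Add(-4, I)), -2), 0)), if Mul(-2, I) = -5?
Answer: -40665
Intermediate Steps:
I = Rational(5, 2) (I = Mul(Rational(-1, 2), -5) = Rational(5, 2) ≈ 2.5000)
Mul(-2711, Add(Mul(Mul(Add(0, 5), Add(-4, I)), -2), 0)) = Mul(-2711, Add(Mul(Mul(Add(0, 5), Add(-4, Rational(5, 2))), -2), 0)) = Mul(-2711, Add(Mul(Mul(5, Rational(-3, 2)), -2), 0)) = Mul(-2711, Add(Mul(Rational(-15, 2), -2), 0)) = Mul(-2711, Add(15, 0)) = Mul(-2711, 15) = -40665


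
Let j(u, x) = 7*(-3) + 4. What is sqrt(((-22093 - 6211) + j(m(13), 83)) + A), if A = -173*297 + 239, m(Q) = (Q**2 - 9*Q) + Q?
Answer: I*sqrt(79463) ≈ 281.89*I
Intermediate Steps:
m(Q) = Q**2 - 8*Q
A = -51142 (A = -51381 + 239 = -51142)
j(u, x) = -17 (j(u, x) = -21 + 4 = -17)
sqrt(((-22093 - 6211) + j(m(13), 83)) + A) = sqrt(((-22093 - 6211) - 17) - 51142) = sqrt((-28304 - 17) - 51142) = sqrt(-28321 - 51142) = sqrt(-79463) = I*sqrt(79463)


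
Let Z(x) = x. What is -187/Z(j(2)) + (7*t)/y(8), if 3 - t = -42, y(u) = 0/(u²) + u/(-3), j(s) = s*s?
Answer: -1319/8 ≈ -164.88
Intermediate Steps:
j(s) = s²
y(u) = -u/3 (y(u) = 0/u² + u*(-⅓) = 0 - u/3 = -u/3)
t = 45 (t = 3 - 1*(-42) = 3 + 42 = 45)
-187/Z(j(2)) + (7*t)/y(8) = -187/(2²) + (7*45)/((-⅓*8)) = -187/4 + 315/(-8/3) = -187*¼ + 315*(-3/8) = -187/4 - 945/8 = -1319/8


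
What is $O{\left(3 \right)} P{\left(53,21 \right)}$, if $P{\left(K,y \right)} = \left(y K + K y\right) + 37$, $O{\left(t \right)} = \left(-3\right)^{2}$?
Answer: $20367$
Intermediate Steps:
$O{\left(t \right)} = 9$
$P{\left(K,y \right)} = 37 + 2 K y$ ($P{\left(K,y \right)} = \left(K y + K y\right) + 37 = 2 K y + 37 = 37 + 2 K y$)
$O{\left(3 \right)} P{\left(53,21 \right)} = 9 \left(37 + 2 \cdot 53 \cdot 21\right) = 9 \left(37 + 2226\right) = 9 \cdot 2263 = 20367$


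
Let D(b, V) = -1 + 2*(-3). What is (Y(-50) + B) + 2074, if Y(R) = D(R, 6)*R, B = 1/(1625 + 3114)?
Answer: 11487337/4739 ≈ 2424.0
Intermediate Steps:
B = 1/4739 ≈ 0.00021101
D(b, V) = -7 (D(b, V) = -1 - 6 = -7)
Y(R) = -7*R
(Y(-50) + B) + 2074 = (-7*(-50) + 1/4739) + 2074 = (350 + 1/4739) + 2074 = 1658651/4739 + 2074 = 11487337/4739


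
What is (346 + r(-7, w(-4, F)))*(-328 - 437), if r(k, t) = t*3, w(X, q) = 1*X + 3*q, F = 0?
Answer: -255510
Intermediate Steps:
w(X, q) = X + 3*q
r(k, t) = 3*t
(346 + r(-7, w(-4, F)))*(-328 - 437) = (346 + 3*(-4 + 3*0))*(-328 - 437) = (346 + 3*(-4 + 0))*(-765) = (346 + 3*(-4))*(-765) = (346 - 12)*(-765) = 334*(-765) = -255510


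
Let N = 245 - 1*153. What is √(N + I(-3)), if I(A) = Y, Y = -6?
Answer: √86 ≈ 9.2736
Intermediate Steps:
I(A) = -6
N = 92 (N = 245 - 153 = 92)
√(N + I(-3)) = √(92 - 6) = √86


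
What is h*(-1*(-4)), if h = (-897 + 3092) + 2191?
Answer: 17544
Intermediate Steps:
h = 4386 (h = 2195 + 2191 = 4386)
h*(-1*(-4)) = 4386*(-1*(-4)) = 4386*4 = 17544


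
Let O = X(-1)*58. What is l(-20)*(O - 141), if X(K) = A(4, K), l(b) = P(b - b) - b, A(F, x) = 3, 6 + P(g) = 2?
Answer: 528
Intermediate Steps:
P(g) = -4 (P(g) = -6 + 2 = -4)
l(b) = -4 - b
X(K) = 3
O = 174 (O = 3*58 = 174)
l(-20)*(O - 141) = (-4 - 1*(-20))*(174 - 141) = (-4 + 20)*33 = 16*33 = 528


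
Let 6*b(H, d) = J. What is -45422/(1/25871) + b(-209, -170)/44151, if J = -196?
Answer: -155647184174684/132453 ≈ -1.1751e+9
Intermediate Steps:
b(H, d) = -98/3 (b(H, d) = (1/6)*(-196) = -98/3)
-45422/(1/25871) + b(-209, -170)/44151 = -45422/(1/25871) - 98/3/44151 = -45422/1/25871 - 98/3*1/44151 = -45422*25871 - 98/132453 = -1175112562 - 98/132453 = -155647184174684/132453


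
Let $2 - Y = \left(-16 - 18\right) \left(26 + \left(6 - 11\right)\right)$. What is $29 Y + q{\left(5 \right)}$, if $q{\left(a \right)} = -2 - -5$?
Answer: $20767$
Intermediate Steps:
$q{\left(a \right)} = 3$ ($q{\left(a \right)} = -2 + 5 = 3$)
$Y = 716$ ($Y = 2 - \left(-16 - 18\right) \left(26 + \left(6 - 11\right)\right) = 2 - - 34 \left(26 - 5\right) = 2 - \left(-34\right) 21 = 2 - -714 = 2 + 714 = 716$)
$29 Y + q{\left(5 \right)} = 29 \cdot 716 + 3 = 20764 + 3 = 20767$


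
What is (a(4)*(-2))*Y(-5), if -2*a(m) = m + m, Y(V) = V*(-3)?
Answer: 120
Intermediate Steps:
Y(V) = -3*V
a(m) = -m (a(m) = -(m + m)/2 = -m)
(a(4)*(-2))*Y(-5) = (-1*4*(-2))*(-3*(-5)) = -4*(-2)*15 = 8*15 = 120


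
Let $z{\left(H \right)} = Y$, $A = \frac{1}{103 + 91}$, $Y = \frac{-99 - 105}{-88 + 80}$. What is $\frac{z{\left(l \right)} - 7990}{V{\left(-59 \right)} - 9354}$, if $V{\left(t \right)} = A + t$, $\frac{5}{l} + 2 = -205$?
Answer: $\frac{1545113}{1826121} \approx 0.84612$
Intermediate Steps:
$l = - \frac{5}{207}$ ($l = \frac{5}{-2 - 205} = \frac{5}{-207} = 5 \left(- \frac{1}{207}\right) = - \frac{5}{207} \approx -0.024155$)
$Y = \frac{51}{2}$ ($Y = - \frac{204}{-8} = \left(-204\right) \left(- \frac{1}{8}\right) = \frac{51}{2} \approx 25.5$)
$A = \frac{1}{194} \approx 0.0051546$
$z{\left(H \right)} = \frac{51}{2}$
$V{\left(t \right)} = \frac{1}{194} + t$
$\frac{z{\left(l \right)} - 7990}{V{\left(-59 \right)} - 9354} = \frac{\frac{51}{2} - 7990}{\left(\frac{1}{194} - 59\right) - 9354} = - \frac{15929}{2 \left(- \frac{11445}{194} - 9354\right)} = - \frac{15929}{2 \left(- \frac{1826121}{194}\right)} = \left(- \frac{15929}{2}\right) \left(- \frac{194}{1826121}\right) = \frac{1545113}{1826121}$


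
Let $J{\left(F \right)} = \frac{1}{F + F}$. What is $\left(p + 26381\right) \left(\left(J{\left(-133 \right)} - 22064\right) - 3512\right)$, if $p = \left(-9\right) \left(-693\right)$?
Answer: $- \frac{110953666053}{133} \approx -8.3424 \cdot 10^{8}$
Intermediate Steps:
$J{\left(F \right)} = \frac{1}{2 F}$
$p = 6237$
$\left(p + 26381\right) \left(\left(J{\left(-133 \right)} - 22064\right) - 3512\right) = \left(6237 + 26381\right) \left(\left(\frac{1}{2 \left(-133\right)} - 22064\right) - 3512\right) = 32618 \left(\left(\frac{1}{2} \left(- \frac{1}{133}\right) - 22064\right) - 3512\right) = 32618 \left(\left(- \frac{1}{266} - 22064\right) - 3512\right) = 32618 \left(- \frac{5869025}{266} - 3512\right) = 32618 \left(- \frac{6803217}{266}\right) = - \frac{110953666053}{133}$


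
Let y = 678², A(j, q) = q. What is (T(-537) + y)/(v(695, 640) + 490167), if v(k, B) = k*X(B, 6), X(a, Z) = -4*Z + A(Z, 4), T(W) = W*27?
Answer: 445185/476267 ≈ 0.93474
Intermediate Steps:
T(W) = 27*W
y = 459684
X(a, Z) = 4 - 4*Z (X(a, Z) = -4*Z + 4 = 4 - 4*Z)
v(k, B) = -20*k (v(k, B) = k*(4 - 4*6) = k*(4 - 24) = k*(-20) = -20*k)
(T(-537) + y)/(v(695, 640) + 490167) = (27*(-537) + 459684)/(-20*695 + 490167) = (-14499 + 459684)/(-13900 + 490167) = 445185/476267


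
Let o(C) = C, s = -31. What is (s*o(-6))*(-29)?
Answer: -5394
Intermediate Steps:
(s*o(-6))*(-29) = -31*(-6)*(-29) = 186*(-29) = -5394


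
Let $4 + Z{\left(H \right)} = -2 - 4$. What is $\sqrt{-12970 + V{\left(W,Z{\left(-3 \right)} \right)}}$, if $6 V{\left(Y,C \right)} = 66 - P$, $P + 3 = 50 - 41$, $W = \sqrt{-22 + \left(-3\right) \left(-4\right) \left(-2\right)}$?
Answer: $36 i \sqrt{10} \approx 113.84 i$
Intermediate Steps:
$W = i \sqrt{46}$ ($W = \sqrt{-22 + 12 \left(-2\right)} = \sqrt{-22 - 24} = \sqrt{-46} = i \sqrt{46} \approx 6.7823 i$)
$Z{\left(H \right)} = -10$ ($Z{\left(H \right)} = -4 - 6 = -10$)
$P = 6$ ($P = -3 + \left(50 - 41\right) = -3 + 9 = 6$)
$V{\left(Y,C \right)} = 10$ ($V{\left(Y,C \right)} = \frac{66 - 6}{6} = \frac{1}{6} \cdot 60 = 10$)
$\sqrt{-12970 + V{\left(W,Z{\left(-3 \right)} \right)}} = \sqrt{-12970 + 10} = \sqrt{-12960} = 36 i \sqrt{10}$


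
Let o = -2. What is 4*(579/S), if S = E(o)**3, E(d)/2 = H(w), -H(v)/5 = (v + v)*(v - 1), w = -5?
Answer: -193/18000000 ≈ -1.0722e-5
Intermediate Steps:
H(v) = -10*v*(-1 + v) (H(v) = -5*(v + v)*(v - 1) = -5*2*v*(-1 + v) = -10*v*(-1 + v))
E(d) = -600 (E(d) = 2*(10*(-5)*(1 - 1*(-5))) = 2*(10*(-5)*(1 + 5)) = 2*(10*(-5)*6) = 2*(-300) = -600)
S = -216000000 (S = (-600)**3 = -216000000)
4*(579/S) = 4*(579/(-216000000)) = 4*(579*(-1/216000000)) = 4*(-193/72000000) = -193/18000000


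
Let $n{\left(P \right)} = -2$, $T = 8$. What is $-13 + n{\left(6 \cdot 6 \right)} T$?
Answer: $-29$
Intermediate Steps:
$-13 + n{\left(6 \cdot 6 \right)} T = -13 - 16 = -29$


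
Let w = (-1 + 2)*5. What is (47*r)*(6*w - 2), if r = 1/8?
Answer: 329/2 ≈ 164.50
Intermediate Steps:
w = 5 (w = 1*5 = 5)
r = ⅛ ≈ 0.12500
(47*r)*(6*w - 2) = (47*(⅛))*(6*5 - 2) = 47*(30 - 2)/8 = (47/8)*28 = 329/2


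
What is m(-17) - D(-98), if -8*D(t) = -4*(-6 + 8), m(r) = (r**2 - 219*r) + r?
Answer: 3994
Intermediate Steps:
m(r) = r**2 - 218*r
D(t) = 1 (D(t) = -(-1)*(-6 + 8)/2 = -(-1)*2/2 = -1/8*(-8) = 1)
m(-17) - D(-98) = -17*(-218 - 17) - 1*1 = -17*(-235) - 1 = 3995 - 1 = 3994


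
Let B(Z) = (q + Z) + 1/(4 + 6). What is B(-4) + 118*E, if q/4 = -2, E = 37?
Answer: 43541/10 ≈ 4354.1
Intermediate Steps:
q = -8 (q = 4*(-2) = -8)
B(Z) = -79/10 + Z (B(Z) = (-8 + Z) + 1/(4 + 6) = (-8 + Z) + 1/10 = -79/10 + Z)
B(-4) + 118*E = (-79/10 - 4) + 118*37 = -119/10 + 4366 = 43541/10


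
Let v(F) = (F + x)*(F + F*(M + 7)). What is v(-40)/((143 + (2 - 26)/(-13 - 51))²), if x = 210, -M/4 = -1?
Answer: -5222400/1315609 ≈ -3.9696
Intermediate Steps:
M = 4 (M = -4*(-1) = 4)
v(F) = 12*F*(210 + F) (v(F) = (F + 210)*(F + F*(4 + 7)) = (210 + F)*(F + F*11) = (210 + F)*(F + 11*F) = (210 + F)*(12*F) = 12*F*(210 + F))
v(-40)/((143 + (2 - 26)/(-13 - 51))²) = (12*(-40)*(210 - 40))/((143 + (2 - 26)/(-13 - 51))²) = (12*(-40)*170)/((143 - 24/(-64))²) = -81600/(143 - 24*(-1/64))² = -81600/(143 + 3/8)² = -81600/((1147/8)²) = -81600/1315609/64 = -81600*64/1315609 = -5222400/1315609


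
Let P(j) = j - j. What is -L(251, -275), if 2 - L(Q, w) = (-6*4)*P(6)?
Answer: -2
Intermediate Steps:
P(j) = 0
L(Q, w) = 2 (L(Q, w) = 2 - (-6*4)*0 = 2 - (-24)*0 = 2 - 1*0 = 2 + 0 = 2)
-L(251, -275) = -1*2 = -2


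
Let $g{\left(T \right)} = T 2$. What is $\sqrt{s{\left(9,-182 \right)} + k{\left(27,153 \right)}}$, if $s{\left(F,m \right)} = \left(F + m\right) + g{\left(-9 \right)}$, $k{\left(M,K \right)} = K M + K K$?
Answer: $\sqrt{27349} \approx 165.38$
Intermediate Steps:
$k{\left(M,K \right)} = K^{2} + K M$ ($k{\left(M,K \right)} = K M + K^{2} = K^{2} + K M$)
$g{\left(T \right)} = 2 T$
$s{\left(F,m \right)} = -18 + F + m$ ($s{\left(F,m \right)} = \left(F + m\right) + 2 \left(-9\right) = \left(F + m\right) - 18 = -18 + F + m$)
$\sqrt{s{\left(9,-182 \right)} + k{\left(27,153 \right)}} = \sqrt{\left(-18 + 9 - 182\right) + 153 \left(153 + 27\right)} = \sqrt{-191 + 153 \cdot 180} = \sqrt{-191 + 27540} = \sqrt{27349}$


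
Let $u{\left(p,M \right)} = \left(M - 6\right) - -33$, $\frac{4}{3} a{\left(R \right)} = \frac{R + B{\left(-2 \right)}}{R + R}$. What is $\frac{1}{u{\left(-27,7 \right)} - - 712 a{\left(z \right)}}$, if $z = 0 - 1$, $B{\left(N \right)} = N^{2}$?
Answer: $- \frac{1}{767} \approx -0.0013038$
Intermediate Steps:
$z = -1$
$a{\left(R \right)} = \frac{3 \left(4 + R\right)}{8 R}$ ($a{\left(R \right)} = \frac{3 \frac{R + \left(-2\right)^{2}}{R + R}}{4} = \frac{3 \frac{R + 4}{2 R}}{4} = \frac{3 \left(4 + R\right) \frac{1}{2 R}}{4} = \frac{3 \frac{4 + R}{2 R}}{4} = \frac{3 \left(4 + R\right)}{8 R}$)
$u{\left(p,M \right)} = 27 + M$ ($u{\left(p,M \right)} = \left(-6 + M\right) + 33 = 27 + M$)
$\frac{1}{u{\left(-27,7 \right)} - - 712 a{\left(z \right)}} = \frac{1}{\left(27 + 7\right) - - 712 \frac{3 \left(4 - 1\right)}{8 \left(-1\right)}} = \frac{1}{34 - - 712 \cdot \frac{3}{8} \left(-1\right) 3} = \frac{1}{34 - \left(-712\right) \left(- \frac{9}{8}\right)} = \frac{1}{34 - 801} = \frac{1}{-767} = - \frac{1}{767}$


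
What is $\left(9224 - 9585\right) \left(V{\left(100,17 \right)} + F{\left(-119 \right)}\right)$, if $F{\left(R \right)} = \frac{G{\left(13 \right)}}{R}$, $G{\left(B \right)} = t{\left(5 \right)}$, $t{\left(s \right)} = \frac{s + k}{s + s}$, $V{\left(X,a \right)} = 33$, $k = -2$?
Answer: $- \frac{14175387}{1190} \approx -11912.0$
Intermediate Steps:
$t{\left(s \right)} = \frac{-2 + s}{2 s}$ ($t{\left(s \right)} = \frac{s - 2}{s + s} = \frac{-2 + s}{2 s}$)
$G{\left(B \right)} = \frac{3}{10}$ ($G{\left(B \right)} = \frac{-2 + 5}{2 \cdot 5} = \frac{1}{2} \cdot \frac{1}{5} \cdot 3 = \frac{3}{10}$)
$F{\left(R \right)} = \frac{3}{10 R}$
$\left(9224 - 9585\right) \left(V{\left(100,17 \right)} + F{\left(-119 \right)}\right) = \left(9224 - 9585\right) \left(33 + \frac{3}{10 \left(-119\right)}\right) = - 361 \left(33 + \frac{3}{10} \left(- \frac{1}{119}\right)\right) = - 361 \left(33 - \frac{3}{1190}\right) = \left(-361\right) \frac{39267}{1190} = - \frac{14175387}{1190}$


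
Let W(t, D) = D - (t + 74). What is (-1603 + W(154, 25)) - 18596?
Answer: -20402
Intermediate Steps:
W(t, D) = -74 + D - t (W(t, D) = D - (74 + t) = D + (-74 - t) = -74 + D - t)
(-1603 + W(154, 25)) - 18596 = (-1603 + (-74 + 25 - 1*154)) - 18596 = (-1603 + (-74 + 25 - 154)) - 18596 = (-1603 - 203) - 18596 = -1806 - 18596 = -20402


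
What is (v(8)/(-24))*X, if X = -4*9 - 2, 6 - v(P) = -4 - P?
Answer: 57/2 ≈ 28.500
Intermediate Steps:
v(P) = 10 + P (v(P) = 6 - (-4 - P) = 6 + (4 + P) = 10 + P)
X = -38 (X = -36 - 2 = -38)
(v(8)/(-24))*X = ((10 + 8)/(-24))*(-38) = (18*(-1/24))*(-38) = -3/4*(-38) = 57/2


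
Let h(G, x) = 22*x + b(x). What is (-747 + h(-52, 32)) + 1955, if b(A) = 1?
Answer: 1913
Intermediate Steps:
h(G, x) = 1 + 22*x (h(G, x) = 22*x + 1 = 1 + 22*x)
(-747 + h(-52, 32)) + 1955 = (-747 + (1 + 22*32)) + 1955 = (-747 + (1 + 704)) + 1955 = (-747 + 705) + 1955 = -42 + 1955 = 1913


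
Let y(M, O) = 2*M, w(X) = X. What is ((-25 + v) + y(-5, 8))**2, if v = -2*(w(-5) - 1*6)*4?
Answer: 2809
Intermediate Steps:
v = 88 (v = -2*(-5 - 1*6)*4 = -2*(-5 - 6)*4 = -2*(-11)*4 = 22*4 = 88)
((-25 + v) + y(-5, 8))**2 = ((-25 + 88) + 2*(-5))**2 = (63 - 10)**2 = 53**2 = 2809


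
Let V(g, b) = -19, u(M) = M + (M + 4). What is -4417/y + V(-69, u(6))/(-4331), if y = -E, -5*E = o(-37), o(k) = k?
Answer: 95650838/160247 ≈ 596.90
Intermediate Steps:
E = 37/5 (E = -⅕*(-37) = 37/5 ≈ 7.4000)
u(M) = 4 + 2*M (u(M) = M + (4 + M) = 4 + 2*M)
y = -37/5 (y = -1*37/5 = -37/5 ≈ -7.4000)
-4417/y + V(-69, u(6))/(-4331) = -4417/(-37/5) - 19/(-4331) = -4417*(-5/37) - 19*(-1/4331) = 22085/37 + 19/4331 = 95650838/160247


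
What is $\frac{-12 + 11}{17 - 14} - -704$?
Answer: $\frac{2111}{3} \approx 703.67$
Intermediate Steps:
$\frac{-12 + 11}{17 - 14} - -704 = - \frac{1}{3} + 704 = \frac{2111}{3}$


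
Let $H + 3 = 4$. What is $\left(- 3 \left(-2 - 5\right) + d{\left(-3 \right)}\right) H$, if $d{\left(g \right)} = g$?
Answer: $18$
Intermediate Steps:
$H = 1$ ($H = -3 + 4 = 1$)
$\left(- 3 \left(-2 - 5\right) + d{\left(-3 \right)}\right) H = \left(- 3 \left(-2 - 5\right) - 3\right) 1 = \left(\left(-3\right) \left(-7\right) - 3\right) 1 = \left(21 - 3\right) 1 = 18 \cdot 1 = 18$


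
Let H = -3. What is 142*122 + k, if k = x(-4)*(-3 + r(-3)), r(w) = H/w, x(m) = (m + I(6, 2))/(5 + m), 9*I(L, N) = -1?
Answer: 155990/9 ≈ 17332.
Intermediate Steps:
I(L, N) = -⅑ (I(L, N) = (⅑)*(-1) = -⅑)
x(m) = (-⅑ + m)/(5 + m) (x(m) = (m - ⅑)/(5 + m) = (-⅑ + m)/(5 + m))
r(w) = -3/w
k = 74/9 (k = ((-⅑ - 4)/(5 - 4))*(-3 - 3/(-3)) = (-37/9/1)*(-3 - 3*(-⅓)) = (1*(-37/9))*(-3 + 1) = -37/9*(-2) = 74/9 ≈ 8.2222)
142*122 + k = 142*122 + 74/9 = 17324 + 74/9 = 155990/9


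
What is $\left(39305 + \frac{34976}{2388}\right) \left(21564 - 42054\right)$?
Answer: $- \frac{160326252070}{199} \approx -8.0566 \cdot 10^{8}$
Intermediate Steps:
$\left(39305 + \frac{34976}{2388}\right) \left(21564 - 42054\right) = \left(39305 + 34976 \cdot \frac{1}{2388}\right) \left(-20490\right) = \left(39305 + \frac{8744}{597}\right) \left(-20490\right) = \frac{23473829}{597} \left(-20490\right) = - \frac{160326252070}{199}$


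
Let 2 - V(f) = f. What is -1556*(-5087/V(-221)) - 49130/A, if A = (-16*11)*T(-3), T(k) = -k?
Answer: 2095136203/58872 ≈ 35588.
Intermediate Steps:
V(f) = 2 - f
A = -528 (A = (-16*11)*(-1*(-3)) = -176*3 = -528)
-1556*(-5087/V(-221)) - 49130/A = -1556*(-5087/(2 - 1*(-221))) - 49130/(-528) = -1556*(-5087/(2 + 221)) - 49130*(-1/528) = -1556/(223*(-1/5087)) + 24565/264 = -1556/(-223/5087) + 24565/264 = -1556*(-5087/223) + 24565/264 = 7915372/223 + 24565/264 = 2095136203/58872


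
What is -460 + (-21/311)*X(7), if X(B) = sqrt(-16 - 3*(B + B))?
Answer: -460 - 21*I*sqrt(58)/311 ≈ -460.0 - 0.51425*I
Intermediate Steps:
X(B) = sqrt(-16 - 6*B)
-460 + (-21/311)*X(7) = -460 + (-21/311)*sqrt(-16 - 6*7) = -460 + (-21*1/311)*sqrt(-16 - 42) = -460 - 21*I*sqrt(58)/311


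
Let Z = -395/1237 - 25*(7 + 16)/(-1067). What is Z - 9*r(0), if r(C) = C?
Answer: 289810/1319879 ≈ 0.21957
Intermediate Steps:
Z = 289810/1319879 (Z = -395*1/1237 - 25*23*(-1/1067) = -395/1237 - 575*(-1/1067) = -395/1237 + 575/1067 = 289810/1319879 ≈ 0.21957)
Z - 9*r(0) = 289810/1319879 - 9*0 = 289810/1319879 - 1*0 = 289810/1319879 + 0 = 289810/1319879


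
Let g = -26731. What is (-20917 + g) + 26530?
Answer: -21118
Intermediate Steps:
(-20917 + g) + 26530 = (-20917 - 26731) + 26530 = -47648 + 26530 = -21118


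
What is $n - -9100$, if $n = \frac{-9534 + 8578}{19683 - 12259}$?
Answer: $\frac{16889361}{1856} \approx 9099.9$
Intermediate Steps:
$n = - \frac{239}{1856}$ ($n = - \frac{956}{7424} = \left(-956\right) \frac{1}{7424} = - \frac{239}{1856} \approx -0.12877$)
$n - -9100 = - \frac{239}{1856} - -9100 = - \frac{239}{1856} + \left(-11438 + 20538\right) = - \frac{239}{1856} + 9100 = \frac{16889361}{1856}$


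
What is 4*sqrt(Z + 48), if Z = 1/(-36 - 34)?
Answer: 2*sqrt(235130)/35 ≈ 27.709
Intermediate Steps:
Z = -1/70 (Z = 1/(-70) = -1/70 ≈ -0.014286)
4*sqrt(Z + 48) = 4*sqrt(-1/70 + 48) = 4*sqrt(3359/70) = 4*(sqrt(235130)/70) = 2*sqrt(235130)/35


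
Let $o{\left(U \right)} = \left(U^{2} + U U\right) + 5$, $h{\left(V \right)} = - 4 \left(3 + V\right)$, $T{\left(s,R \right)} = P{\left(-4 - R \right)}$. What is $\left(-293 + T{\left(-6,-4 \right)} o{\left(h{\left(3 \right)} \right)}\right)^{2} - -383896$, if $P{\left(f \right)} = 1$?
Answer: $1130392$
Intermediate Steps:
$T{\left(s,R \right)} = 1$
$h{\left(V \right)} = -12 - 4 V$
$o{\left(U \right)} = 5 + 2 U^{2}$ ($o{\left(U \right)} = \left(U^{2} + U^{2}\right) + 5 = 2 U^{2} + 5 = 5 + 2 U^{2}$)
$\left(-293 + T{\left(-6,-4 \right)} o{\left(h{\left(3 \right)} \right)}\right)^{2} - -383896 = \left(-293 + 1 \left(5 + 2 \left(-12 - 12\right)^{2}\right)\right)^{2} - -383896 = \left(-293 + 1 \left(5 + 2 \left(-12 - 12\right)^{2}\right)\right)^{2} + 383896 = \left(-293 + 1 \left(5 + 2 \left(-24\right)^{2}\right)\right)^{2} + 383896 = \left(-293 + 1 \left(5 + 2 \cdot 576\right)\right)^{2} + 383896 = \left(-293 + 1 \left(5 + 1152\right)\right)^{2} + 383896 = \left(-293 + 1 \cdot 1157\right)^{2} + 383896 = \left(-293 + 1157\right)^{2} + 383896 = 864^{2} + 383896 = 746496 + 383896 = 1130392$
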